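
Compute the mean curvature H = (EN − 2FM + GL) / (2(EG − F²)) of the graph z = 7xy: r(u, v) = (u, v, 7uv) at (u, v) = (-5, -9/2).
H = -61740*sqrt(8873)/78730129

With E = 49*v^2 + 1, F = 49*u*v, G = 49*u^2 + 1, L = 0, M = 7/sqrt(49*u^2 + 49*v^2 + 1), N = 0, assemble
  H = (EN − 2FM + GL) / (2(EG − F²)) = -343*u*v/(49*u^2 + 49*v^2 + 1)^(3/2).
At (u, v) = (-5, -9/2): H = -61740*sqrt(8873)/78730129.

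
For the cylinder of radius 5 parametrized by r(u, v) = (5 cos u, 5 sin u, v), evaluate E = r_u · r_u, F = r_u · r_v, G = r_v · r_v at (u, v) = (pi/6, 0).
E = 25;  F = 0;  G = 1

Partials: r_u = (-5*sin(u), 5*cos(u), 0), r_v = (0, 0, 1). As functions of (u, v):
  E = r_u · r_u = 25,
  F = r_u · r_v = 0,
  G = r_v · r_v = 1.
Evaluating at (u, v) = (pi/6, 0): E = 25, F = 0, G = 1.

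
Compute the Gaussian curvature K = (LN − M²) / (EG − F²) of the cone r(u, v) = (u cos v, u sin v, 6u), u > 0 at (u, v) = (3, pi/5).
K = 0

Coefficients of the first fundamental form: E = 37, F = 0, G = u^2.
Coefficients of the second fundamental form: L = 0, M = 0, N = 6*sqrt(37)*u^2/(37*Abs(u)).
Assemble K = (LN − M²)/(EG − F²) = 0. At (u, v) = (3, pi/5): K = 0.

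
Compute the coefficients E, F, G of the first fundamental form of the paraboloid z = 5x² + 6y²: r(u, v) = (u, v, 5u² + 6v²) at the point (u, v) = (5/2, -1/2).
E = 626;  F = -150;  G = 37

Partials: r_u = (1, 0, 10*u), r_v = (0, 1, 12*v). As functions of (u, v):
  E = r_u · r_u = 100*u^2 + 1,
  F = r_u · r_v = 120*u*v,
  G = r_v · r_v = 144*v^2 + 1.
Evaluating at (u, v) = (5/2, -1/2): E = 626, F = -150, G = 37.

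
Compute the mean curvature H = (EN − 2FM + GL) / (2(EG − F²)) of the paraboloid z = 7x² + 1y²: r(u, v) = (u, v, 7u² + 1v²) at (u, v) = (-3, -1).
H = 1800*sqrt(1769)/3129361

With E = 196*u^2 + 1, F = 28*u*v, G = 4*v^2 + 1, L = 14/sqrt(196*u^2 + 4*v^2 + 1), M = 0, N = 2/sqrt(196*u^2 + 4*v^2 + 1), assemble
  H = (EN − 2FM + GL) / (2(EG − F²)) = 4*(49*u^2 + 7*v^2 + 2)/(196*u^2 + 4*v^2 + 1)^(3/2).
At (u, v) = (-3, -1): H = 1800*sqrt(1769)/3129361.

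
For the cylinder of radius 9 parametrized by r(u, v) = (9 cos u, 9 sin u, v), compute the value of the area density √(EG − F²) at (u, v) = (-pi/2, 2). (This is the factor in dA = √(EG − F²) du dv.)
√(EG − F²)|_{(-pi/2, 2)} = 9

E = 81, F = 0, G = 1, so EG − F² = 81. Taking the positive square root: √(EG − F²) = 9. At (u, v) = (-pi/2, 2): 9.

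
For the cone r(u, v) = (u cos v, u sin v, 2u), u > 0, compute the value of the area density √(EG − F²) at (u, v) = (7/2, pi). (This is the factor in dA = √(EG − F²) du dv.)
√(EG − F²)|_{(7/2, pi)} = 7*sqrt(5)/2

E = 5, F = 0, G = u^2, so EG − F² = 5*u^2. Taking the positive square root: √(EG − F²) = sqrt(5)*Abs(u). At (u, v) = (7/2, pi): 7*sqrt(5)/2.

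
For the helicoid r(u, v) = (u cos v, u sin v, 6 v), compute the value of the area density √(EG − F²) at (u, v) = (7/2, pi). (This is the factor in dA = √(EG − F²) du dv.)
√(EG − F²)|_{(7/2, pi)} = sqrt(193)/2

E = 1, F = 0, G = u^2 + 36, so EG − F² = u^2 + 36. Taking the positive square root: √(EG − F²) = sqrt(u^2 + 36). At (u, v) = (7/2, pi): sqrt(193)/2.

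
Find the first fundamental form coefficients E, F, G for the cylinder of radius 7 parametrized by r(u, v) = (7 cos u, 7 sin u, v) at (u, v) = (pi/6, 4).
E = 49;  F = 0;  G = 1

Partials: r_u = (-7*sin(u), 7*cos(u), 0), r_v = (0, 0, 1). As functions of (u, v):
  E = r_u · r_u = 49,
  F = r_u · r_v = 0,
  G = r_v · r_v = 1.
Evaluating at (u, v) = (pi/6, 4): E = 49, F = 0, G = 1.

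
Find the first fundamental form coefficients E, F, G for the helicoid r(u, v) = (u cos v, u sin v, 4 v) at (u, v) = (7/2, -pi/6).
E = 1;  F = 0;  G = 113/4

Partials: r_u = (cos(v), sin(v), 0), r_v = (-u*sin(v), u*cos(v), 4). As functions of (u, v):
  E = r_u · r_u = 1,
  F = r_u · r_v = 0,
  G = r_v · r_v = u^2 + 16.
Evaluating at (u, v) = (7/2, -pi/6): E = 1, F = 0, G = 113/4.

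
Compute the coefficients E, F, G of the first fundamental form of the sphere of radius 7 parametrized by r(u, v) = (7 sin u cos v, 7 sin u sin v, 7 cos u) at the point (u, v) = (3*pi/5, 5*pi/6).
E = 49;  F = 0;  G = 49*sqrt(5)/8 + 245/8

Partials: r_u = (7*cos(u)*cos(v), 7*sin(v)*cos(u), -7*sin(u)), r_v = (-7*sin(u)*sin(v), 7*sin(u)*cos(v), 0). As functions of (u, v):
  E = r_u · r_u = 49,
  F = r_u · r_v = 0,
  G = r_v · r_v = 49*sin(u)^2.
Evaluating at (u, v) = (3*pi/5, 5*pi/6): E = 49, F = 0, G = 49*sqrt(5)/8 + 245/8.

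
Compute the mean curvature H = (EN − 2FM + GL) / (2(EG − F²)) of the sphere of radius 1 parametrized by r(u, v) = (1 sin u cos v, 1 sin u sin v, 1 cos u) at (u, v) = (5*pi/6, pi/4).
H = -1

With E = 1, F = 0, G = sin(u)^2, L = -sin(u)/Abs(sin(u)), M = 0, N = -sin(u)^3/Abs(sin(u)), assemble
  H = (EN − 2FM + GL) / (2(EG − F²)) = -sin(u)/Abs(sin(u)).
At (u, v) = (5*pi/6, pi/4): H = -1.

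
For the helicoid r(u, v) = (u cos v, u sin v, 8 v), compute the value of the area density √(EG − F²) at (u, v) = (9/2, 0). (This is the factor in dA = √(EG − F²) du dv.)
√(EG − F²)|_{(9/2, 0)} = sqrt(337)/2

E = 1, F = 0, G = u^2 + 64, so EG − F² = u^2 + 64. Taking the positive square root: √(EG − F²) = sqrt(u^2 + 64). At (u, v) = (9/2, 0): sqrt(337)/2.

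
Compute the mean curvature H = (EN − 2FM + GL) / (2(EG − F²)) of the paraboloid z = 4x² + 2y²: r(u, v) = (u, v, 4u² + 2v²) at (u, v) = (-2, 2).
H = 86*sqrt(321)/11449

With E = 64*u^2 + 1, F = 32*u*v, G = 16*v^2 + 1, L = 8/sqrt(64*u^2 + 16*v^2 + 1), M = 0, N = 4/sqrt(64*u^2 + 16*v^2 + 1), assemble
  H = (EN − 2FM + GL) / (2(EG − F²)) = 2*(64*u^2 + 32*v^2 + 3)/(64*u^2 + 16*v^2 + 1)^(3/2).
At (u, v) = (-2, 2): H = 86*sqrt(321)/11449.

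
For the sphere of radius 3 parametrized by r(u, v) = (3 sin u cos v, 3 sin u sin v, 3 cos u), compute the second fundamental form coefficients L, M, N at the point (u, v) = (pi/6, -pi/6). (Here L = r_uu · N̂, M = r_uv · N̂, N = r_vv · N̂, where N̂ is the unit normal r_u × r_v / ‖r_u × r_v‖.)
L = -3;  M = 0;  N = -3/4

Compute the unit normal N̂(u, v) = (sin(u)^2*cos(v)/Abs(sin(u)), sin(u)^2*sin(v)/Abs(sin(u)), sin(2*u)/(2*Abs(sin(u)))), and the second partials r_uu, r_uv, r_vv. Take dot products:
  L(u, v) = r_uu · N̂ = -3*sin(u)/Abs(sin(u)),
  M(u, v) = r_uv · N̂ = 0,
  N(u, v) = r_vv · N̂ = -3*sin(u)^3/Abs(sin(u)).
Evaluating at (u, v) = (pi/6, -pi/6):
  L = -3, M = 0, N = -3/4.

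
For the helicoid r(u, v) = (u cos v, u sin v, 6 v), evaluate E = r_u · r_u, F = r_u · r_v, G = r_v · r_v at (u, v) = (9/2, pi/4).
E = 1;  F = 0;  G = 225/4

Partials: r_u = (cos(v), sin(v), 0), r_v = (-u*sin(v), u*cos(v), 6). As functions of (u, v):
  E = r_u · r_u = 1,
  F = r_u · r_v = 0,
  G = r_v · r_v = u^2 + 36.
Evaluating at (u, v) = (9/2, pi/4): E = 1, F = 0, G = 225/4.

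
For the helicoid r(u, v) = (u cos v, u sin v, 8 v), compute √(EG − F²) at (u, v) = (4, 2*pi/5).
√(EG − F²)|_{(4, 2*pi/5)} = 4*sqrt(5)

E = 1, F = 0, G = u^2 + 64; EG − F² = u^2 + 64; √(EG − F²) = sqrt(u^2 + 64). At the given point: 4*sqrt(5).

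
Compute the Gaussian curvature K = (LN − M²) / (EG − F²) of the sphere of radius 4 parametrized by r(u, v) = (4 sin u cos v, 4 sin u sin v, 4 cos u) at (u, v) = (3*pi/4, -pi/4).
K = 1/16

Coefficients of the first fundamental form: E = 16, F = 0, G = 16*sin(u)^2.
Coefficients of the second fundamental form: L = -4*sin(u)/Abs(sin(u)), M = 0, N = -4*sin(u)^3/Abs(sin(u)).
Assemble K = (LN − M²)/(EG − F²) = 1/16. At (u, v) = (3*pi/4, -pi/4): K = 1/16.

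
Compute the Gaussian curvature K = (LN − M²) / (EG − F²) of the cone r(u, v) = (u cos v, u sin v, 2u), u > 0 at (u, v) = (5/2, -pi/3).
K = 0

Coefficients of the first fundamental form: E = 5, F = 0, G = u^2.
Coefficients of the second fundamental form: L = 0, M = 0, N = 2*sqrt(5)*u^2/(5*Abs(u)).
Assemble K = (LN − M²)/(EG − F²) = 0. At (u, v) = (5/2, -pi/3): K = 0.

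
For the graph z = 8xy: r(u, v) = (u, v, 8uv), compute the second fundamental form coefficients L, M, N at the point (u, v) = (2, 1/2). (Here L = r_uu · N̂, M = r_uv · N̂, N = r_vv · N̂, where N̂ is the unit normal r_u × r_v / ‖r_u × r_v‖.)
L = 0;  M = 8*sqrt(273)/273;  N = 0

Compute the unit normal N̂(u, v) = (-8*v/sqrt(64*u^2 + 64*v^2 + 1), -8*u/sqrt(64*u^2 + 64*v^2 + 1), 1/sqrt(64*u^2 + 64*v^2 + 1)), and the second partials r_uu, r_uv, r_vv. Take dot products:
  L(u, v) = r_uu · N̂ = 0,
  M(u, v) = r_uv · N̂ = 8/sqrt(64*u^2 + 64*v^2 + 1),
  N(u, v) = r_vv · N̂ = 0.
Evaluating at (u, v) = (2, 1/2):
  L = 0, M = 8*sqrt(273)/273, N = 0.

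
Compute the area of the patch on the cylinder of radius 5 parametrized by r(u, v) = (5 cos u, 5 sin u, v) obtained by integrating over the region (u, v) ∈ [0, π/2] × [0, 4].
Area = 10*pi

Area = ∫∫ √(EG − F²) du dv with √(EG − F²) = 5. Integrating over [0, π/2] × [0, 4] gives 10*pi.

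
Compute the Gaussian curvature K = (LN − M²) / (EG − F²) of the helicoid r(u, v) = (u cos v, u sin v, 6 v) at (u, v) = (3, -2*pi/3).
K = -4/225

Coefficients of the first fundamental form: E = 1, F = 0, G = u^2 + 36.
Coefficients of the second fundamental form: L = 0, M = -6/sqrt(u^2 + 36), N = 0.
Assemble K = (LN − M²)/(EG − F²) = -36/(u^2 + 36)^2. At (u, v) = (3, -2*pi/3): K = -4/225.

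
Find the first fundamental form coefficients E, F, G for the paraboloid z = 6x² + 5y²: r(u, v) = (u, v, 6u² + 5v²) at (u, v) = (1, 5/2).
E = 145;  F = 300;  G = 626

Partials: r_u = (1, 0, 12*u), r_v = (0, 1, 10*v). As functions of (u, v):
  E = r_u · r_u = 144*u^2 + 1,
  F = r_u · r_v = 120*u*v,
  G = r_v · r_v = 100*v^2 + 1.
Evaluating at (u, v) = (1, 5/2): E = 145, F = 300, G = 626.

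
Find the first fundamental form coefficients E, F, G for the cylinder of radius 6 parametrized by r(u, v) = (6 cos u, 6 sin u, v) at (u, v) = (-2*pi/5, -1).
E = 36;  F = 0;  G = 1

Partials: r_u = (-6*sin(u), 6*cos(u), 0), r_v = (0, 0, 1). As functions of (u, v):
  E = r_u · r_u = 36,
  F = r_u · r_v = 0,
  G = r_v · r_v = 1.
Evaluating at (u, v) = (-2*pi/5, -1): E = 36, F = 0, G = 1.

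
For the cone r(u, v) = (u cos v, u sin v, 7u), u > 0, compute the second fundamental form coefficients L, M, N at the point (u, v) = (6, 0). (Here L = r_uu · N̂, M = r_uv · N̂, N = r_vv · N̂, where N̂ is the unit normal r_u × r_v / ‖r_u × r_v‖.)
L = 0;  M = 0;  N = 21*sqrt(2)/5

Compute the unit normal N̂(u, v) = (-7*sqrt(2)*u*cos(v)/(10*Abs(u)), -7*sqrt(2)*u*sin(v)/(10*Abs(u)), sqrt(2)*u/(10*Abs(u))), and the second partials r_uu, r_uv, r_vv. Take dot products:
  L(u, v) = r_uu · N̂ = 0,
  M(u, v) = r_uv · N̂ = 0,
  N(u, v) = r_vv · N̂ = 7*sqrt(2)*u^2/(10*Abs(u)).
Evaluating at (u, v) = (6, 0):
  L = 0, M = 0, N = 21*sqrt(2)/5.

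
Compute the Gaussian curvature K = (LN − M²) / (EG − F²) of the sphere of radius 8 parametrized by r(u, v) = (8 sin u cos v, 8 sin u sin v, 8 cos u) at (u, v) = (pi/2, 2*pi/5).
K = 1/64

Coefficients of the first fundamental form: E = 64, F = 0, G = 64*sin(u)^2.
Coefficients of the second fundamental form: L = -8*sin(u)/Abs(sin(u)), M = 0, N = -8*sin(u)^3/Abs(sin(u)).
Assemble K = (LN − M²)/(EG − F²) = 1/64. At (u, v) = (pi/2, 2*pi/5): K = 1/64.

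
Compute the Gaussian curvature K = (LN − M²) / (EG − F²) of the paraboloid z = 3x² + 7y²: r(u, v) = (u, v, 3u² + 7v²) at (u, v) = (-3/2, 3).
K = 21/851929

Coefficients of the first fundamental form: E = 36*u^2 + 1, F = 84*u*v, G = 196*v^2 + 1.
Coefficients of the second fundamental form: L = 6/sqrt(36*u^2 + 196*v^2 + 1), M = 0, N = 14/sqrt(36*u^2 + 196*v^2 + 1).
Assemble K = (LN − M²)/(EG − F²) = 84/(1296*u^4 + 14112*u^2*v^2 + 72*u^2 + 38416*v^4 + 392*v^2 + 1). At (u, v) = (-3/2, 3): K = 21/851929.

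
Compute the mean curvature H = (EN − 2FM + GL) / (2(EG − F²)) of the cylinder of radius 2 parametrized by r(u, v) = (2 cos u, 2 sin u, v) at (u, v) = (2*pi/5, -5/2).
H = -1/4

With E = 4, F = 0, G = 1, L = -2, M = 0, N = 0, assemble
  H = (EN − 2FM + GL) / (2(EG − F²)) = -1/4.
At (u, v) = (2*pi/5, -5/2): H = -1/4.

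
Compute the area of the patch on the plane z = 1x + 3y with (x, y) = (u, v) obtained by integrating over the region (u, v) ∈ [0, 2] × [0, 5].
Area = 10*sqrt(11)

Area = ∫∫ √(EG − F²) du dv with √(EG − F²) = sqrt(11). Integrating over [0, 2] × [0, 5] gives 10*sqrt(11).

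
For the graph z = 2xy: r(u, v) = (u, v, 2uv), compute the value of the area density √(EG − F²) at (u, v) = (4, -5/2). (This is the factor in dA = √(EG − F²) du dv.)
√(EG − F²)|_{(4, -5/2)} = 3*sqrt(10)

E = 4*v^2 + 1, F = 4*u*v, G = 4*u^2 + 1, so EG − F² = 4*u^2 + 4*v^2 + 1. Taking the positive square root: √(EG − F²) = sqrt(4*u^2 + 4*v^2 + 1). At (u, v) = (4, -5/2): 3*sqrt(10).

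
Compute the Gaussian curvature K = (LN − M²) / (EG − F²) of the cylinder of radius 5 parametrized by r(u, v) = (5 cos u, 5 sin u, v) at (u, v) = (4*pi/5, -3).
K = 0

Coefficients of the first fundamental form: E = 25, F = 0, G = 1.
Coefficients of the second fundamental form: L = -5, M = 0, N = 0.
Assemble K = (LN − M²)/(EG − F²) = 0. At (u, v) = (4*pi/5, -3): K = 0.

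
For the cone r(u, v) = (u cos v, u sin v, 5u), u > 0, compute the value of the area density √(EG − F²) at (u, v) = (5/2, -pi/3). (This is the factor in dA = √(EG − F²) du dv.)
√(EG − F²)|_{(5/2, -pi/3)} = 5*sqrt(26)/2

E = 26, F = 0, G = u^2, so EG − F² = 26*u^2. Taking the positive square root: √(EG − F²) = sqrt(26)*Abs(u). At (u, v) = (5/2, -pi/3): 5*sqrt(26)/2.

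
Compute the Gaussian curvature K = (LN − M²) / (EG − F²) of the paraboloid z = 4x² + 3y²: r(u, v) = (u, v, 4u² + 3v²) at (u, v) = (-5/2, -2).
K = 48/297025

Coefficients of the first fundamental form: E = 64*u^2 + 1, F = 48*u*v, G = 36*v^2 + 1.
Coefficients of the second fundamental form: L = 8/sqrt(64*u^2 + 36*v^2 + 1), M = 0, N = 6/sqrt(64*u^2 + 36*v^2 + 1).
Assemble K = (LN − M²)/(EG − F²) = 48/(4096*u^4 + 4608*u^2*v^2 + 128*u^2 + 1296*v^4 + 72*v^2 + 1). At (u, v) = (-5/2, -2): K = 48/297025.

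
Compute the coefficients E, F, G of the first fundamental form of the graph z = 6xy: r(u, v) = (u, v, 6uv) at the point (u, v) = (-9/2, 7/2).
E = 442;  F = -567;  G = 730

Partials: r_u = (1, 0, 6*v), r_v = (0, 1, 6*u). As functions of (u, v):
  E = r_u · r_u = 36*v^2 + 1,
  F = r_u · r_v = 36*u*v,
  G = r_v · r_v = 36*u^2 + 1.
Evaluating at (u, v) = (-9/2, 7/2): E = 442, F = -567, G = 730.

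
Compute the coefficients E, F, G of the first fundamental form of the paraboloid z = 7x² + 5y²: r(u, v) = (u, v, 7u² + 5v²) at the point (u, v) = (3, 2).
E = 1765;  F = 840;  G = 401

Partials: r_u = (1, 0, 14*u), r_v = (0, 1, 10*v). As functions of (u, v):
  E = r_u · r_u = 196*u^2 + 1,
  F = r_u · r_v = 140*u*v,
  G = r_v · r_v = 100*v^2 + 1.
Evaluating at (u, v) = (3, 2): E = 1765, F = 840, G = 401.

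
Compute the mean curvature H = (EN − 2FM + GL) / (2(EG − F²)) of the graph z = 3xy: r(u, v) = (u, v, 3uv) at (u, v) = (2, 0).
H = 0

With E = 9*v^2 + 1, F = 9*u*v, G = 9*u^2 + 1, L = 0, M = 3/sqrt(9*u^2 + 9*v^2 + 1), N = 0, assemble
  H = (EN − 2FM + GL) / (2(EG − F²)) = -27*u*v/(9*u^2 + 9*v^2 + 1)^(3/2).
At (u, v) = (2, 0): H = 0.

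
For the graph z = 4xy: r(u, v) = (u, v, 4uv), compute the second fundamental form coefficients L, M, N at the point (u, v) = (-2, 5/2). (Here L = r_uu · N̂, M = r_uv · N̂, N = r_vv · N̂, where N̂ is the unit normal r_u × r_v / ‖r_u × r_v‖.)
L = 0;  M = 4*sqrt(165)/165;  N = 0

Compute the unit normal N̂(u, v) = (-4*v/sqrt(16*u^2 + 16*v^2 + 1), -4*u/sqrt(16*u^2 + 16*v^2 + 1), 1/sqrt(16*u^2 + 16*v^2 + 1)), and the second partials r_uu, r_uv, r_vv. Take dot products:
  L(u, v) = r_uu · N̂ = 0,
  M(u, v) = r_uv · N̂ = 4/sqrt(16*u^2 + 16*v^2 + 1),
  N(u, v) = r_vv · N̂ = 0.
Evaluating at (u, v) = (-2, 5/2):
  L = 0, M = 4*sqrt(165)/165, N = 0.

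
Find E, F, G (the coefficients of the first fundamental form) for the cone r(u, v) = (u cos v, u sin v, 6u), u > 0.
E = 37;  F = 0;  G = u^2

Compute partials: r_u = (cos(v), sin(v), 6), r_v = (-u*sin(v), u*cos(v), 0). Then
  E = r_u · r_u = 37,
  F = r_u · r_v = 0,
  G = r_v · r_v = u^2.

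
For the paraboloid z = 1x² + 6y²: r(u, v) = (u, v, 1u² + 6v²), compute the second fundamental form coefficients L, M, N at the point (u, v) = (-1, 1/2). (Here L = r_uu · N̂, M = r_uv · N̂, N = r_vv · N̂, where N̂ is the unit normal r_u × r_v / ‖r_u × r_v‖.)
L = 2*sqrt(41)/41;  M = 0;  N = 12*sqrt(41)/41

Compute the unit normal N̂(u, v) = (-2*u/sqrt(4*u^2 + 144*v^2 + 1), -12*v/sqrt(4*u^2 + 144*v^2 + 1), 1/sqrt(4*u^2 + 144*v^2 + 1)), and the second partials r_uu, r_uv, r_vv. Take dot products:
  L(u, v) = r_uu · N̂ = 2/sqrt(4*u^2 + 144*v^2 + 1),
  M(u, v) = r_uv · N̂ = 0,
  N(u, v) = r_vv · N̂ = 12/sqrt(4*u^2 + 144*v^2 + 1).
Evaluating at (u, v) = (-1, 1/2):
  L = 2*sqrt(41)/41, M = 0, N = 12*sqrt(41)/41.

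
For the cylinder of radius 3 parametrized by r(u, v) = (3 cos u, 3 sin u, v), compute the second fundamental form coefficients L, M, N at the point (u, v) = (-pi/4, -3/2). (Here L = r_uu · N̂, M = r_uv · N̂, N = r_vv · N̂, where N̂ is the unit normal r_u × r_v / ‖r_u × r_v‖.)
L = -3;  M = 0;  N = 0

Compute the unit normal N̂(u, v) = (cos(u), sin(u), 0), and the second partials r_uu, r_uv, r_vv. Take dot products:
  L(u, v) = r_uu · N̂ = -3,
  M(u, v) = r_uv · N̂ = 0,
  N(u, v) = r_vv · N̂ = 0.
Evaluating at (u, v) = (-pi/4, -3/2):
  L = -3, M = 0, N = 0.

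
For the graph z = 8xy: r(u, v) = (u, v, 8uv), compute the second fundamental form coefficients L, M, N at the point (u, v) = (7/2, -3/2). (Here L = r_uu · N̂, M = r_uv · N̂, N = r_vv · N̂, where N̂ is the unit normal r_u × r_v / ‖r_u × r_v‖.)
L = 0;  M = 8*sqrt(929)/929;  N = 0

Compute the unit normal N̂(u, v) = (-8*v/sqrt(64*u^2 + 64*v^2 + 1), -8*u/sqrt(64*u^2 + 64*v^2 + 1), 1/sqrt(64*u^2 + 64*v^2 + 1)), and the second partials r_uu, r_uv, r_vv. Take dot products:
  L(u, v) = r_uu · N̂ = 0,
  M(u, v) = r_uv · N̂ = 8/sqrt(64*u^2 + 64*v^2 + 1),
  N(u, v) = r_vv · N̂ = 0.
Evaluating at (u, v) = (7/2, -3/2):
  L = 0, M = 8*sqrt(929)/929, N = 0.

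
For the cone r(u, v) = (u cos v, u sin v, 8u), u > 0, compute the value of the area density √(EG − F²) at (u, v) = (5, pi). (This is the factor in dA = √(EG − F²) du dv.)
√(EG − F²)|_{(5, pi)} = 5*sqrt(65)

E = 65, F = 0, G = u^2, so EG − F² = 65*u^2. Taking the positive square root: √(EG − F²) = sqrt(65)*Abs(u). At (u, v) = (5, pi): 5*sqrt(65).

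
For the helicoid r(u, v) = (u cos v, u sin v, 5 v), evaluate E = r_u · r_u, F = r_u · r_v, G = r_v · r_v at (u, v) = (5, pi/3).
E = 1;  F = 0;  G = 50

Partials: r_u = (cos(v), sin(v), 0), r_v = (-u*sin(v), u*cos(v), 5). As functions of (u, v):
  E = r_u · r_u = 1,
  F = r_u · r_v = 0,
  G = r_v · r_v = u^2 + 25.
Evaluating at (u, v) = (5, pi/3): E = 1, F = 0, G = 50.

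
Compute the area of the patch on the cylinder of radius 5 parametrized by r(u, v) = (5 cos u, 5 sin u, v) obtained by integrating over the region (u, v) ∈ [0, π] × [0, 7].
Area = 35*pi

Area = ∫∫ √(EG − F²) du dv with √(EG − F²) = 5. Integrating over [0, π] × [0, 7] gives 35*pi.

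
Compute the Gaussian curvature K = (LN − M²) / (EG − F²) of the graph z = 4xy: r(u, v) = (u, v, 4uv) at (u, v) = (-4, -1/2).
K = -16/68121

Coefficients of the first fundamental form: E = 16*v^2 + 1, F = 16*u*v, G = 16*u^2 + 1.
Coefficients of the second fundamental form: L = 0, M = 4/sqrt(16*u^2 + 16*v^2 + 1), N = 0.
Assemble K = (LN − M²)/(EG − F²) = -16/(256*u^4 + 512*u^2*v^2 + 32*u^2 + 256*v^4 + 32*v^2 + 1). At (u, v) = (-4, -1/2): K = -16/68121.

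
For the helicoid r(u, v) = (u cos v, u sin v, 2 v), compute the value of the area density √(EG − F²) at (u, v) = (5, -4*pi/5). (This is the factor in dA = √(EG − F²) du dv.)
√(EG − F²)|_{(5, -4*pi/5)} = sqrt(29)

E = 1, F = 0, G = u^2 + 4, so EG − F² = u^2 + 4. Taking the positive square root: √(EG − F²) = sqrt(u^2 + 4). At (u, v) = (5, -4*pi/5): sqrt(29).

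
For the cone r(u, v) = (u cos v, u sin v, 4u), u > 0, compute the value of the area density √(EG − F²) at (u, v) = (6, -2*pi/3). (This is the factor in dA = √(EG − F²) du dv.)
√(EG − F²)|_{(6, -2*pi/3)} = 6*sqrt(17)

E = 17, F = 0, G = u^2, so EG − F² = 17*u^2. Taking the positive square root: √(EG − F²) = sqrt(17)*Abs(u). At (u, v) = (6, -2*pi/3): 6*sqrt(17).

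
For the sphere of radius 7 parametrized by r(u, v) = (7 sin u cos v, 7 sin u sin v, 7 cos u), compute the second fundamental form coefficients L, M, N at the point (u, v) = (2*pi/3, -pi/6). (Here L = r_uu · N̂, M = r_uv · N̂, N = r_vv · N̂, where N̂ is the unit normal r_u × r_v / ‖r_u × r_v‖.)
L = -7;  M = 0;  N = -21/4

Compute the unit normal N̂(u, v) = (sin(u)^2*cos(v)/Abs(sin(u)), sin(u)^2*sin(v)/Abs(sin(u)), sin(2*u)/(2*Abs(sin(u)))), and the second partials r_uu, r_uv, r_vv. Take dot products:
  L(u, v) = r_uu · N̂ = -7*sin(u)/Abs(sin(u)),
  M(u, v) = r_uv · N̂ = 0,
  N(u, v) = r_vv · N̂ = -7*sin(u)^3/Abs(sin(u)).
Evaluating at (u, v) = (2*pi/3, -pi/6):
  L = -7, M = 0, N = -21/4.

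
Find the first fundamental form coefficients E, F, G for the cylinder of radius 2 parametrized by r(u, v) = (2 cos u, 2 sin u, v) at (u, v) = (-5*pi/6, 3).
E = 4;  F = 0;  G = 1

Partials: r_u = (-2*sin(u), 2*cos(u), 0), r_v = (0, 0, 1). As functions of (u, v):
  E = r_u · r_u = 4,
  F = r_u · r_v = 0,
  G = r_v · r_v = 1.
Evaluating at (u, v) = (-5*pi/6, 3): E = 4, F = 0, G = 1.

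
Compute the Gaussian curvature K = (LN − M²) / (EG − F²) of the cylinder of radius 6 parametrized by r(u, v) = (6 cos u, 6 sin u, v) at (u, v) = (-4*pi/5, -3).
K = 0

Coefficients of the first fundamental form: E = 36, F = 0, G = 1.
Coefficients of the second fundamental form: L = -6, M = 0, N = 0.
Assemble K = (LN − M²)/(EG − F²) = 0. At (u, v) = (-4*pi/5, -3): K = 0.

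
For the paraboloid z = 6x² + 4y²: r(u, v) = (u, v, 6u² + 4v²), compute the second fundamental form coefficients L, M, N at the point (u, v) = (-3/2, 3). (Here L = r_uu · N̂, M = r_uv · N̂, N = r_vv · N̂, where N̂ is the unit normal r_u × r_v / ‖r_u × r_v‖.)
L = 12*sqrt(901)/901;  M = 0;  N = 8*sqrt(901)/901

Compute the unit normal N̂(u, v) = (-12*u/sqrt(144*u^2 + 64*v^2 + 1), -8*v/sqrt(144*u^2 + 64*v^2 + 1), 1/sqrt(144*u^2 + 64*v^2 + 1)), and the second partials r_uu, r_uv, r_vv. Take dot products:
  L(u, v) = r_uu · N̂ = 12/sqrt(144*u^2 + 64*v^2 + 1),
  M(u, v) = r_uv · N̂ = 0,
  N(u, v) = r_vv · N̂ = 8/sqrt(144*u^2 + 64*v^2 + 1).
Evaluating at (u, v) = (-3/2, 3):
  L = 12*sqrt(901)/901, M = 0, N = 8*sqrt(901)/901.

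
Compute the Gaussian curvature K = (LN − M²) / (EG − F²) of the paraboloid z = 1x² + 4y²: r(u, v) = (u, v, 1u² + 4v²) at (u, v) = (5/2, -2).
K = 4/19881

Coefficients of the first fundamental form: E = 4*u^2 + 1, F = 16*u*v, G = 64*v^2 + 1.
Coefficients of the second fundamental form: L = 2/sqrt(4*u^2 + 64*v^2 + 1), M = 0, N = 8/sqrt(4*u^2 + 64*v^2 + 1).
Assemble K = (LN − M²)/(EG − F²) = 16/(16*u^4 + 512*u^2*v^2 + 8*u^2 + 4096*v^4 + 128*v^2 + 1). At (u, v) = (5/2, -2): K = 4/19881.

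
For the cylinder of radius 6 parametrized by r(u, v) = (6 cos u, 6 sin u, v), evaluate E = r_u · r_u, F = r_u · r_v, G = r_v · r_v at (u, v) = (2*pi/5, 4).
E = 36;  F = 0;  G = 1

Partials: r_u = (-6*sin(u), 6*cos(u), 0), r_v = (0, 0, 1). As functions of (u, v):
  E = r_u · r_u = 36,
  F = r_u · r_v = 0,
  G = r_v · r_v = 1.
Evaluating at (u, v) = (2*pi/5, 4): E = 36, F = 0, G = 1.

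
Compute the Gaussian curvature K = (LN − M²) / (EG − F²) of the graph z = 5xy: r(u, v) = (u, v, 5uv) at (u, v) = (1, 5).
K = -25/423801

Coefficients of the first fundamental form: E = 25*v^2 + 1, F = 25*u*v, G = 25*u^2 + 1.
Coefficients of the second fundamental form: L = 0, M = 5/sqrt(25*u^2 + 25*v^2 + 1), N = 0.
Assemble K = (LN − M²)/(EG − F²) = -25/(625*u^4 + 1250*u^2*v^2 + 50*u^2 + 625*v^4 + 50*v^2 + 1). At (u, v) = (1, 5): K = -25/423801.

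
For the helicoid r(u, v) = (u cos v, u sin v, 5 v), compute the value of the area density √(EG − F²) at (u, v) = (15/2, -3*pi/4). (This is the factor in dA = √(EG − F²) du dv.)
√(EG − F²)|_{(15/2, -3*pi/4)} = 5*sqrt(13)/2

E = 1, F = 0, G = u^2 + 25, so EG − F² = u^2 + 25. Taking the positive square root: √(EG − F²) = sqrt(u^2 + 25). At (u, v) = (15/2, -3*pi/4): 5*sqrt(13)/2.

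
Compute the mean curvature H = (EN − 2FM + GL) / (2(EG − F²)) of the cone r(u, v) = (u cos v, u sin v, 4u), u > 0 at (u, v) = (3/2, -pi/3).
H = 4*sqrt(17)/51

With E = 17, F = 0, G = u^2, L = 0, M = 0, N = 4*sqrt(17)*u^2/(17*Abs(u)), assemble
  H = (EN − 2FM + GL) / (2(EG − F²)) = 2*sqrt(17)/(17*Abs(u)).
At (u, v) = (3/2, -pi/3): H = 4*sqrt(17)/51.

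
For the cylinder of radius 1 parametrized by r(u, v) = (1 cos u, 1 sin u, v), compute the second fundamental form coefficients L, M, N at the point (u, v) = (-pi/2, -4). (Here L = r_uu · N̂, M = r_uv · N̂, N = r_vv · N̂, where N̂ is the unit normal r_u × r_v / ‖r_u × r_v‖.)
L = -1;  M = 0;  N = 0

Compute the unit normal N̂(u, v) = (cos(u), sin(u), 0), and the second partials r_uu, r_uv, r_vv. Take dot products:
  L(u, v) = r_uu · N̂ = -1,
  M(u, v) = r_uv · N̂ = 0,
  N(u, v) = r_vv · N̂ = 0.
Evaluating at (u, v) = (-pi/2, -4):
  L = -1, M = 0, N = 0.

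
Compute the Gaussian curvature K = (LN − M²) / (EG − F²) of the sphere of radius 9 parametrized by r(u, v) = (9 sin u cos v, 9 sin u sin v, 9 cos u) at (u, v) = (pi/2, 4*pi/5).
K = 1/81

Coefficients of the first fundamental form: E = 81, F = 0, G = 81*sin(u)^2.
Coefficients of the second fundamental form: L = -9*sin(u)/Abs(sin(u)), M = 0, N = -9*sin(u)^3/Abs(sin(u)).
Assemble K = (LN − M²)/(EG − F²) = 1/81. At (u, v) = (pi/2, 4*pi/5): K = 1/81.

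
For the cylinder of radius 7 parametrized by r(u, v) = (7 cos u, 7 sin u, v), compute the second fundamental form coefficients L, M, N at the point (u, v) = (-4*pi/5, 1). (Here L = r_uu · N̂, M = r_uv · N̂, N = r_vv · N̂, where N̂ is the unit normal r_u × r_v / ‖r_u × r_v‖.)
L = -7;  M = 0;  N = 0

Compute the unit normal N̂(u, v) = (cos(u), sin(u), 0), and the second partials r_uu, r_uv, r_vv. Take dot products:
  L(u, v) = r_uu · N̂ = -7,
  M(u, v) = r_uv · N̂ = 0,
  N(u, v) = r_vv · N̂ = 0.
Evaluating at (u, v) = (-4*pi/5, 1):
  L = -7, M = 0, N = 0.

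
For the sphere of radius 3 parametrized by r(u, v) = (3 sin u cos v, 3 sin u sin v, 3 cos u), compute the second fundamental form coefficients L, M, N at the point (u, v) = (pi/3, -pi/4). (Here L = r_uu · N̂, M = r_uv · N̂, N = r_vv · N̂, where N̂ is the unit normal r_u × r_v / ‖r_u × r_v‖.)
L = -3;  M = 0;  N = -9/4

Compute the unit normal N̂(u, v) = (sin(u)^2*cos(v)/Abs(sin(u)), sin(u)^2*sin(v)/Abs(sin(u)), sin(2*u)/(2*Abs(sin(u)))), and the second partials r_uu, r_uv, r_vv. Take dot products:
  L(u, v) = r_uu · N̂ = -3*sin(u)/Abs(sin(u)),
  M(u, v) = r_uv · N̂ = 0,
  N(u, v) = r_vv · N̂ = -3*sin(u)^3/Abs(sin(u)).
Evaluating at (u, v) = (pi/3, -pi/4):
  L = -3, M = 0, N = -9/4.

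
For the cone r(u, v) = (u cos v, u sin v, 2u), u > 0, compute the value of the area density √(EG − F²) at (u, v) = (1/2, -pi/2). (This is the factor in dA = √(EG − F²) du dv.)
√(EG − F²)|_{(1/2, -pi/2)} = sqrt(5)/2

E = 5, F = 0, G = u^2, so EG − F² = 5*u^2. Taking the positive square root: √(EG − F²) = sqrt(5)*Abs(u). At (u, v) = (1/2, -pi/2): sqrt(5)/2.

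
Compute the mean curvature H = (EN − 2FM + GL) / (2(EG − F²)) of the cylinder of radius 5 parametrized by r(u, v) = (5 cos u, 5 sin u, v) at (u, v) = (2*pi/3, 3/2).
H = -1/10

With E = 25, F = 0, G = 1, L = -5, M = 0, N = 0, assemble
  H = (EN − 2FM + GL) / (2(EG − F²)) = -1/10.
At (u, v) = (2*pi/3, 3/2): H = -1/10.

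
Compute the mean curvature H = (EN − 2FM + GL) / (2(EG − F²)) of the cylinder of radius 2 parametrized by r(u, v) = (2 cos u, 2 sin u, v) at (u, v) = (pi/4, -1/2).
H = -1/4

With E = 4, F = 0, G = 1, L = -2, M = 0, N = 0, assemble
  H = (EN − 2FM + GL) / (2(EG − F²)) = -1/4.
At (u, v) = (pi/4, -1/2): H = -1/4.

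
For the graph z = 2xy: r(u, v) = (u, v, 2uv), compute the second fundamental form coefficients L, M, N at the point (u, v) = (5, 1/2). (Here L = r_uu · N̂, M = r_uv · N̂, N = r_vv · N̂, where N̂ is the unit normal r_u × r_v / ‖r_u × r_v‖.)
L = 0;  M = sqrt(102)/51;  N = 0

Compute the unit normal N̂(u, v) = (-2*v/sqrt(4*u^2 + 4*v^2 + 1), -2*u/sqrt(4*u^2 + 4*v^2 + 1), 1/sqrt(4*u^2 + 4*v^2 + 1)), and the second partials r_uu, r_uv, r_vv. Take dot products:
  L(u, v) = r_uu · N̂ = 0,
  M(u, v) = r_uv · N̂ = 2/sqrt(4*u^2 + 4*v^2 + 1),
  N(u, v) = r_vv · N̂ = 0.
Evaluating at (u, v) = (5, 1/2):
  L = 0, M = sqrt(102)/51, N = 0.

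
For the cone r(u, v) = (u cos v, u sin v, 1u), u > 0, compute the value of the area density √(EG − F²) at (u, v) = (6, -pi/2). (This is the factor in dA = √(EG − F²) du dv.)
√(EG − F²)|_{(6, -pi/2)} = 6*sqrt(2)

E = 2, F = 0, G = u^2, so EG − F² = 2*u^2. Taking the positive square root: √(EG − F²) = sqrt(2)*Abs(u). At (u, v) = (6, -pi/2): 6*sqrt(2).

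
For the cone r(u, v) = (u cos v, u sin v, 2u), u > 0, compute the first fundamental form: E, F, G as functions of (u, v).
E = 5;  F = 0;  G = u^2

Compute partials: r_u = (cos(v), sin(v), 2), r_v = (-u*sin(v), u*cos(v), 0). Then
  E = r_u · r_u = 5,
  F = r_u · r_v = 0,
  G = r_v · r_v = u^2.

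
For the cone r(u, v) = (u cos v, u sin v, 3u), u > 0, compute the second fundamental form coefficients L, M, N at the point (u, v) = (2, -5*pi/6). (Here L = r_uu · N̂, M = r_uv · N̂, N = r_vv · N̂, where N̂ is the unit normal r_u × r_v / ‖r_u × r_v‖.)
L = 0;  M = 0;  N = 3*sqrt(10)/5

Compute the unit normal N̂(u, v) = (-3*sqrt(10)*u*cos(v)/(10*Abs(u)), -3*sqrt(10)*u*sin(v)/(10*Abs(u)), sqrt(10)*u/(10*Abs(u))), and the second partials r_uu, r_uv, r_vv. Take dot products:
  L(u, v) = r_uu · N̂ = 0,
  M(u, v) = r_uv · N̂ = 0,
  N(u, v) = r_vv · N̂ = 3*sqrt(10)*u^2/(10*Abs(u)).
Evaluating at (u, v) = (2, -5*pi/6):
  L = 0, M = 0, N = 3*sqrt(10)/5.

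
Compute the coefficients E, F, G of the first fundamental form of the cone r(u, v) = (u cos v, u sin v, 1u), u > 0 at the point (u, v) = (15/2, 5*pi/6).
E = 2;  F = 0;  G = 225/4

Partials: r_u = (cos(v), sin(v), 1), r_v = (-u*sin(v), u*cos(v), 0). As functions of (u, v):
  E = r_u · r_u = 2,
  F = r_u · r_v = 0,
  G = r_v · r_v = u^2.
Evaluating at (u, v) = (15/2, 5*pi/6): E = 2, F = 0, G = 225/4.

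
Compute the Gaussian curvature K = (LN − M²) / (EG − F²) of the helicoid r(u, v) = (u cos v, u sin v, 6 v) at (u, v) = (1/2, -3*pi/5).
K = -576/21025

Coefficients of the first fundamental form: E = 1, F = 0, G = u^2 + 36.
Coefficients of the second fundamental form: L = 0, M = -6/sqrt(u^2 + 36), N = 0.
Assemble K = (LN − M²)/(EG − F²) = -36/(u^2 + 36)^2. At (u, v) = (1/2, -3*pi/5): K = -576/21025.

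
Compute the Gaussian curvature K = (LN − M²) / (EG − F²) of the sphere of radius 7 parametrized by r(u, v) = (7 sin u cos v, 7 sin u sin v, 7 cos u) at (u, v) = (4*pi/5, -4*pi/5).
K = 1/49

Coefficients of the first fundamental form: E = 49, F = 0, G = 49*sin(u)^2.
Coefficients of the second fundamental form: L = -7*sin(u)/Abs(sin(u)), M = 0, N = -7*sin(u)^3/Abs(sin(u)).
Assemble K = (LN − M²)/(EG − F²) = 1/49. At (u, v) = (4*pi/5, -4*pi/5): K = 1/49.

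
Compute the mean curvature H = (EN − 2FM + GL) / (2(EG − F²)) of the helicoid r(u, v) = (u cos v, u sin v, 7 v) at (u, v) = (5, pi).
H = 0

With E = 1, F = 0, G = u^2 + 49, L = 0, M = -7/sqrt(u^2 + 49), N = 0, assemble
  H = (EN − 2FM + GL) / (2(EG − F²)) = 0.
At (u, v) = (5, pi): H = 0.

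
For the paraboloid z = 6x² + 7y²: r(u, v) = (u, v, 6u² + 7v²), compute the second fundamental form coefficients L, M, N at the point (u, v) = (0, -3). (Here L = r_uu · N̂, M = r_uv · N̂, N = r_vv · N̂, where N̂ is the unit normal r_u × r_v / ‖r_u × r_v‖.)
L = 12*sqrt(1765)/1765;  M = 0;  N = 14*sqrt(1765)/1765

Compute the unit normal N̂(u, v) = (-12*u/sqrt(144*u^2 + 196*v^2 + 1), -14*v/sqrt(144*u^2 + 196*v^2 + 1), 1/sqrt(144*u^2 + 196*v^2 + 1)), and the second partials r_uu, r_uv, r_vv. Take dot products:
  L(u, v) = r_uu · N̂ = 12/sqrt(144*u^2 + 196*v^2 + 1),
  M(u, v) = r_uv · N̂ = 0,
  N(u, v) = r_vv · N̂ = 14/sqrt(144*u^2 + 196*v^2 + 1).
Evaluating at (u, v) = (0, -3):
  L = 12*sqrt(1765)/1765, M = 0, N = 14*sqrt(1765)/1765.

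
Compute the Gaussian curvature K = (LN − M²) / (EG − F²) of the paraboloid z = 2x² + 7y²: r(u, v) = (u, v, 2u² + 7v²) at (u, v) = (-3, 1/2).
K = 14/9409

Coefficients of the first fundamental form: E = 16*u^2 + 1, F = 56*u*v, G = 196*v^2 + 1.
Coefficients of the second fundamental form: L = 4/sqrt(16*u^2 + 196*v^2 + 1), M = 0, N = 14/sqrt(16*u^2 + 196*v^2 + 1).
Assemble K = (LN − M²)/(EG − F²) = 56/(256*u^4 + 6272*u^2*v^2 + 32*u^2 + 38416*v^4 + 392*v^2 + 1). At (u, v) = (-3, 1/2): K = 14/9409.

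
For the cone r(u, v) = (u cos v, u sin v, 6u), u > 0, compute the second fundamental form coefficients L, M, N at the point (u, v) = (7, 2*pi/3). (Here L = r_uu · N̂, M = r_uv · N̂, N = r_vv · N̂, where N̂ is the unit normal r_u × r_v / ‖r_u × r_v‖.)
L = 0;  M = 0;  N = 42*sqrt(37)/37

Compute the unit normal N̂(u, v) = (-6*sqrt(37)*u*cos(v)/(37*Abs(u)), -6*sqrt(37)*u*sin(v)/(37*Abs(u)), sqrt(37)*u/(37*Abs(u))), and the second partials r_uu, r_uv, r_vv. Take dot products:
  L(u, v) = r_uu · N̂ = 0,
  M(u, v) = r_uv · N̂ = 0,
  N(u, v) = r_vv · N̂ = 6*sqrt(37)*u^2/(37*Abs(u)).
Evaluating at (u, v) = (7, 2*pi/3):
  L = 0, M = 0, N = 42*sqrt(37)/37.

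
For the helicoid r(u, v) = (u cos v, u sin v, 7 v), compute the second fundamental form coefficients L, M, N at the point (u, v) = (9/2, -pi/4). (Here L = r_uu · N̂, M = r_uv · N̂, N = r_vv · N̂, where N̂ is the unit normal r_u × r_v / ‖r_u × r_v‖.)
L = 0;  M = -14*sqrt(277)/277;  N = 0

Compute the unit normal N̂(u, v) = (7*sin(v)/sqrt(u^2 + 49), -7*cos(v)/sqrt(u^2 + 49), u/sqrt(u^2 + 49)), and the second partials r_uu, r_uv, r_vv. Take dot products:
  L(u, v) = r_uu · N̂ = 0,
  M(u, v) = r_uv · N̂ = -7/sqrt(u^2 + 49),
  N(u, v) = r_vv · N̂ = 0.
Evaluating at (u, v) = (9/2, -pi/4):
  L = 0, M = -14*sqrt(277)/277, N = 0.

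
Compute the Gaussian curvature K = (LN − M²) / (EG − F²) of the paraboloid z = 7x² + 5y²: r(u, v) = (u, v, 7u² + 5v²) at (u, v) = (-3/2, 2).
K = 35/177241

Coefficients of the first fundamental form: E = 196*u^2 + 1, F = 140*u*v, G = 100*v^2 + 1.
Coefficients of the second fundamental form: L = 14/sqrt(196*u^2 + 100*v^2 + 1), M = 0, N = 10/sqrt(196*u^2 + 100*v^2 + 1).
Assemble K = (LN − M²)/(EG − F²) = 140/(38416*u^4 + 39200*u^2*v^2 + 392*u^2 + 10000*v^4 + 200*v^2 + 1). At (u, v) = (-3/2, 2): K = 35/177241.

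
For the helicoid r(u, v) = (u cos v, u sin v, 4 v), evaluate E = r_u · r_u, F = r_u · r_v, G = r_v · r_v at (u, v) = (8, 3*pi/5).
E = 1;  F = 0;  G = 80

Partials: r_u = (cos(v), sin(v), 0), r_v = (-u*sin(v), u*cos(v), 4). As functions of (u, v):
  E = r_u · r_u = 1,
  F = r_u · r_v = 0,
  G = r_v · r_v = u^2 + 16.
Evaluating at (u, v) = (8, 3*pi/5): E = 1, F = 0, G = 80.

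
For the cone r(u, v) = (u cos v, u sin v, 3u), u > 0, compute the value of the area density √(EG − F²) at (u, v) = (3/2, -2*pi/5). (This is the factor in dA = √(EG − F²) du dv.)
√(EG − F²)|_{(3/2, -2*pi/5)} = 3*sqrt(10)/2

E = 10, F = 0, G = u^2, so EG − F² = 10*u^2. Taking the positive square root: √(EG − F²) = sqrt(10)*Abs(u). At (u, v) = (3/2, -2*pi/5): 3*sqrt(10)/2.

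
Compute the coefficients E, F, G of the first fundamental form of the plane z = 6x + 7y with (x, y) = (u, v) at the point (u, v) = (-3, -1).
E = 37;  F = 42;  G = 50

Partials: r_u = (1, 0, 6), r_v = (0, 1, 7). As functions of (u, v):
  E = r_u · r_u = 37,
  F = r_u · r_v = 42,
  G = r_v · r_v = 50.
Evaluating at (u, v) = (-3, -1): E = 37, F = 42, G = 50.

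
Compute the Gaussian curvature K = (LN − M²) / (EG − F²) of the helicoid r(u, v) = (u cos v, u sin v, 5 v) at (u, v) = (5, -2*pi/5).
K = -1/100

Coefficients of the first fundamental form: E = 1, F = 0, G = u^2 + 25.
Coefficients of the second fundamental form: L = 0, M = -5/sqrt(u^2 + 25), N = 0.
Assemble K = (LN − M²)/(EG − F²) = -25/(u^2 + 25)^2. At (u, v) = (5, -2*pi/5): K = -1/100.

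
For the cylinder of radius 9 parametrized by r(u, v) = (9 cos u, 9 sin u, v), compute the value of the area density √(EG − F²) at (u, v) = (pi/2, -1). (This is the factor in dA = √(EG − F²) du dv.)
√(EG − F²)|_{(pi/2, -1)} = 9

E = 81, F = 0, G = 1, so EG − F² = 81. Taking the positive square root: √(EG − F²) = 9. At (u, v) = (pi/2, -1): 9.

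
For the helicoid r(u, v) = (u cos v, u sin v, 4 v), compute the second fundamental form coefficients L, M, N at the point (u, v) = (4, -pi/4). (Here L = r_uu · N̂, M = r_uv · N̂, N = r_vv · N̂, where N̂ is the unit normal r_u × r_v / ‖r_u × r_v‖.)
L = 0;  M = -sqrt(2)/2;  N = 0

Compute the unit normal N̂(u, v) = (4*sin(v)/sqrt(u^2 + 16), -4*cos(v)/sqrt(u^2 + 16), u/sqrt(u^2 + 16)), and the second partials r_uu, r_uv, r_vv. Take dot products:
  L(u, v) = r_uu · N̂ = 0,
  M(u, v) = r_uv · N̂ = -4/sqrt(u^2 + 16),
  N(u, v) = r_vv · N̂ = 0.
Evaluating at (u, v) = (4, -pi/4):
  L = 0, M = -sqrt(2)/2, N = 0.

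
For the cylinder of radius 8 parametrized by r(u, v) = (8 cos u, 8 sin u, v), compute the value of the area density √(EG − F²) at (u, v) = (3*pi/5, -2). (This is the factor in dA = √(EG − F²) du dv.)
√(EG − F²)|_{(3*pi/5, -2)} = 8

E = 64, F = 0, G = 1, so EG − F² = 64. Taking the positive square root: √(EG − F²) = 8. At (u, v) = (3*pi/5, -2): 8.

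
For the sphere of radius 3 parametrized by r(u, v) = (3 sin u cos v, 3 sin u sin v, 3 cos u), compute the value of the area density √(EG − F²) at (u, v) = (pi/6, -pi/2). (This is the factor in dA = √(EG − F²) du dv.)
√(EG − F²)|_{(pi/6, -pi/2)} = 9/2

E = 9, F = 0, G = 9*sin(u)^2, so EG − F² = 81*sin(u)^2. Taking the positive square root: √(EG − F²) = 9*Abs(sin(u)). At (u, v) = (pi/6, -pi/2): 9/2.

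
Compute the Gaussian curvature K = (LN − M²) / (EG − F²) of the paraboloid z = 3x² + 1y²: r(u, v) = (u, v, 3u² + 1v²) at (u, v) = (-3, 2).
K = 12/116281

Coefficients of the first fundamental form: E = 36*u^2 + 1, F = 12*u*v, G = 4*v^2 + 1.
Coefficients of the second fundamental form: L = 6/sqrt(36*u^2 + 4*v^2 + 1), M = 0, N = 2/sqrt(36*u^2 + 4*v^2 + 1).
Assemble K = (LN − M²)/(EG − F²) = 12/(1296*u^4 + 288*u^2*v^2 + 72*u^2 + 16*v^4 + 8*v^2 + 1). At (u, v) = (-3, 2): K = 12/116281.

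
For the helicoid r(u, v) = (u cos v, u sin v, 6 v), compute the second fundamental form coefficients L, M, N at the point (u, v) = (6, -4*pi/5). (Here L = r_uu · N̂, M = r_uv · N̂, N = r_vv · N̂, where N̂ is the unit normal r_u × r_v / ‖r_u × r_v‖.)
L = 0;  M = -sqrt(2)/2;  N = 0

Compute the unit normal N̂(u, v) = (6*sin(v)/sqrt(u^2 + 36), -6*cos(v)/sqrt(u^2 + 36), u/sqrt(u^2 + 36)), and the second partials r_uu, r_uv, r_vv. Take dot products:
  L(u, v) = r_uu · N̂ = 0,
  M(u, v) = r_uv · N̂ = -6/sqrt(u^2 + 36),
  N(u, v) = r_vv · N̂ = 0.
Evaluating at (u, v) = (6, -4*pi/5):
  L = 0, M = -sqrt(2)/2, N = 0.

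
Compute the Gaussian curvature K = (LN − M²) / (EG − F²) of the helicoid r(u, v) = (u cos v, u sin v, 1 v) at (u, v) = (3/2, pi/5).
K = -16/169

Coefficients of the first fundamental form: E = 1, F = 0, G = u^2 + 1.
Coefficients of the second fundamental form: L = 0, M = -1/sqrt(u^2 + 1), N = 0.
Assemble K = (LN − M²)/(EG − F²) = -1/(u^2 + 1)^2. At (u, v) = (3/2, pi/5): K = -16/169.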